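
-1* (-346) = 346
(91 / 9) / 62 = 91 / 558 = 0.16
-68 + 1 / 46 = -67.98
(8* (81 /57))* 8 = 1728 /19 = 90.95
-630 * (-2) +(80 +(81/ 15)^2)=34229/ 25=1369.16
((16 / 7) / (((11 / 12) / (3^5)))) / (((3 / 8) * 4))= 31104 / 77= 403.95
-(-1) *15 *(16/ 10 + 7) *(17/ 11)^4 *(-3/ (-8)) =32322627/ 117128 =275.96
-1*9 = -9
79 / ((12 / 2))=79 / 6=13.17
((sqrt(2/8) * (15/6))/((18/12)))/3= 5/18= 0.28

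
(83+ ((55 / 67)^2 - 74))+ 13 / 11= 10.86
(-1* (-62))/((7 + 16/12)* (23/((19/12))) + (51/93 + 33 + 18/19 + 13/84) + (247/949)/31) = 11785704/29599519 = 0.40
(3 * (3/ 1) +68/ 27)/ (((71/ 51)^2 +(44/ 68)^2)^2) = 77925093/ 37576900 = 2.07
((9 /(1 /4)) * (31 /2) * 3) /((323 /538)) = 900612 /323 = 2788.27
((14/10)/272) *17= 7/80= 0.09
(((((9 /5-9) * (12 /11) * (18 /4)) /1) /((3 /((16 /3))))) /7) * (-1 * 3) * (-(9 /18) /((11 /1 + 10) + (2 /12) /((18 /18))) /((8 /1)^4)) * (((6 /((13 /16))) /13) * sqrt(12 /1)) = -1458 * sqrt(3) /8263255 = -0.00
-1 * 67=-67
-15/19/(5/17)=-51/19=-2.68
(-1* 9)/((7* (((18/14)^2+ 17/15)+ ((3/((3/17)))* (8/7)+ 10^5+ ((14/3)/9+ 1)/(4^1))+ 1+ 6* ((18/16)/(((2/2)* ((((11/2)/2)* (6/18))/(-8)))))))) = -374220/29095721363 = -0.00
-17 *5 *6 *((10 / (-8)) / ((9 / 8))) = 1700 / 3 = 566.67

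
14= 14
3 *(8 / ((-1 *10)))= -12 / 5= -2.40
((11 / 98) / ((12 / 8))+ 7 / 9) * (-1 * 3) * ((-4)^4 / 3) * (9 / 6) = -48128 / 147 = -327.40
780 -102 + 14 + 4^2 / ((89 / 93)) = 63076 / 89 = 708.72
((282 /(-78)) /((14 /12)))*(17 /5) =-4794 /455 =-10.54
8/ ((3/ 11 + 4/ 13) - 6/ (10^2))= 57200/ 3721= 15.37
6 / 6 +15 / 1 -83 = -67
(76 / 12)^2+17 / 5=1958 / 45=43.51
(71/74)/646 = 71/47804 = 0.00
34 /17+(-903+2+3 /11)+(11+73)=-814.73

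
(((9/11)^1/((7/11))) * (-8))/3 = -24/7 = -3.43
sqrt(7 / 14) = sqrt(2) / 2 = 0.71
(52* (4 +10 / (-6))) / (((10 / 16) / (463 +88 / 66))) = 4056416 / 45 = 90142.58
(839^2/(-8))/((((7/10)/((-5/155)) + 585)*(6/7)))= -24637235/135192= -182.24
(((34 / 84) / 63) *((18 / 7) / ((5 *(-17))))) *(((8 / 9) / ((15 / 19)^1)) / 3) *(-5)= 152 / 416745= 0.00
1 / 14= 0.07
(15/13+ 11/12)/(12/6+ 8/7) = 2261/3432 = 0.66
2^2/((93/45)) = 60/31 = 1.94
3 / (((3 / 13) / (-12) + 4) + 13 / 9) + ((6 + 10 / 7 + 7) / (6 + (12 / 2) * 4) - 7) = -3181051 / 533190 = -5.97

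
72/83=0.87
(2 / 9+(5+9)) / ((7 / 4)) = 512 / 63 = 8.13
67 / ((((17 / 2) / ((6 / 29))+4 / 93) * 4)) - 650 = -9938119 / 15299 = -649.59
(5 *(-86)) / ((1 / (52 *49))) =-1095640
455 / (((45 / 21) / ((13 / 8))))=345.04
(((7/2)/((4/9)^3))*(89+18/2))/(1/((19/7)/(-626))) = -678699/40064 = -16.94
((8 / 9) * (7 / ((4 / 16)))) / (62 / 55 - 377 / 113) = -1392160 / 123561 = -11.27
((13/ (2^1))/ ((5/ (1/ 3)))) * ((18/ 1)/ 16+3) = 143/ 80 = 1.79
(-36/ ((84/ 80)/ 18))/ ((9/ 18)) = -1234.29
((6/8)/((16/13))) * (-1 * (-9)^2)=-3159/64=-49.36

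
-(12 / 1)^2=-144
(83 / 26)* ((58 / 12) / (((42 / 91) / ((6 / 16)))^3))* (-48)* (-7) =2847481 / 1024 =2780.74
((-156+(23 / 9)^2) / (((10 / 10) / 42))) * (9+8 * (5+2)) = -11017370 / 27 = -408050.74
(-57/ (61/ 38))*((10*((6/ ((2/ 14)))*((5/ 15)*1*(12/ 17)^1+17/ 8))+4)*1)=-36649803/ 1037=-35342.14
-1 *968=-968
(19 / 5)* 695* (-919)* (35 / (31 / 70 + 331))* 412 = -2449893542600 / 23201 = -105594308.12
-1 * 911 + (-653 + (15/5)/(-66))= -34409/22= -1564.05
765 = 765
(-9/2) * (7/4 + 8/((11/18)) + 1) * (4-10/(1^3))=427.70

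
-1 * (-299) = 299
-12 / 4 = -3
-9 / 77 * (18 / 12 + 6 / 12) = -18 / 77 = -0.23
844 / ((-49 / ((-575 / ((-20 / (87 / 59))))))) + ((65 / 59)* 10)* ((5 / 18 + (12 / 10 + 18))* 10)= 1415.64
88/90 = 44/45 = 0.98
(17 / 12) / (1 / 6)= 17 / 2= 8.50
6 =6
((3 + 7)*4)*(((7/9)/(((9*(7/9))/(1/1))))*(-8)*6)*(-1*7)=4480/3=1493.33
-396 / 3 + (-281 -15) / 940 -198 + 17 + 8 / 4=-73159 / 235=-311.31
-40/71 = -0.56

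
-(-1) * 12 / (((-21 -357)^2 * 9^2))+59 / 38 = 56903591 / 36649746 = 1.55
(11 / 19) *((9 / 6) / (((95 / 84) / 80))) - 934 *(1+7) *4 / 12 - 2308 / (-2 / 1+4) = -3880646 / 1083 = -3583.24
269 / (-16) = -269 / 16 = -16.81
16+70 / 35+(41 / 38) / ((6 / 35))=24.29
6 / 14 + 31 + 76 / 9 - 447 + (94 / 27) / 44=-1692505 / 4158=-407.05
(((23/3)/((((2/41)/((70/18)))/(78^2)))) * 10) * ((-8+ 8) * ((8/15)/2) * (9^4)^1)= 0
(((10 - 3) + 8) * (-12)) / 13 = -180 / 13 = -13.85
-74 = -74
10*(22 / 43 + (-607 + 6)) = -258210 / 43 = -6004.88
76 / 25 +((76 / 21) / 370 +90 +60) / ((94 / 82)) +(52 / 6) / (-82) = 5008170119 / 37431975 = 133.79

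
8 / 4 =2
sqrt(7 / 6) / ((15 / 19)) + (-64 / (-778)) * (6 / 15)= 64 / 1945 + 19 * sqrt(42) / 90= 1.40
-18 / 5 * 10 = -36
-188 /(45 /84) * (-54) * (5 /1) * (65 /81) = 684320 /9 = 76035.56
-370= -370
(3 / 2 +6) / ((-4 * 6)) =-0.31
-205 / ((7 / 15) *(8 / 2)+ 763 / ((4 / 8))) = -3075 / 22918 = -0.13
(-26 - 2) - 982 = -1010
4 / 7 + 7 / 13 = 101 / 91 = 1.11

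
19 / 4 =4.75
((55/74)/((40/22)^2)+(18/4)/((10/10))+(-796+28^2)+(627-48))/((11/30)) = 10153833/6512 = 1559.25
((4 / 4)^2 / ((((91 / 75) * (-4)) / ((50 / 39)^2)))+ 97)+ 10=4921034 / 46137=106.66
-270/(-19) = 270/19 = 14.21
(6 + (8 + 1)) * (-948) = -14220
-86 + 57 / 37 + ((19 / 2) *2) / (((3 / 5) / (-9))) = -13670 / 37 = -369.46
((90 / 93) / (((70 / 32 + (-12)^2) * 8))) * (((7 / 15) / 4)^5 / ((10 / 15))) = 0.00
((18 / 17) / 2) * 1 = 9 / 17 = 0.53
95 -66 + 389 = 418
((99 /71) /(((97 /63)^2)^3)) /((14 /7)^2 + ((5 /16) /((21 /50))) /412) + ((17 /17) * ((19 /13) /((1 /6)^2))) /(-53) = -10909692604140239420100 /11286791400294124687739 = -0.97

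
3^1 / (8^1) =3 / 8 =0.38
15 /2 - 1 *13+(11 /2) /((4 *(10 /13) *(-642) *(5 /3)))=-470943 /85600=-5.50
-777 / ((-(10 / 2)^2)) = 777 / 25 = 31.08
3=3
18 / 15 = 6 / 5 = 1.20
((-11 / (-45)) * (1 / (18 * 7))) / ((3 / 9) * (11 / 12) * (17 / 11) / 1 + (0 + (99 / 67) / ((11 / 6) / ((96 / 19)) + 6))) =1080442 / 392319837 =0.00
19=19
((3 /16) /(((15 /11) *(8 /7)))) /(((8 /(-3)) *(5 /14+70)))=-1617 /2521600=-0.00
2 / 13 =0.15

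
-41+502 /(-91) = -46.52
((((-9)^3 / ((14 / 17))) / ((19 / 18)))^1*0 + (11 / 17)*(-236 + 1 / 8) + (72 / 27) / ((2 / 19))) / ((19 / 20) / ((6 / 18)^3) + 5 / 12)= -15275 / 3128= -4.88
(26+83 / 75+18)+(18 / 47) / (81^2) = 38637293 / 856575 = 45.11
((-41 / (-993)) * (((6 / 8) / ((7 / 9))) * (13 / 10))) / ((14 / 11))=52767 / 1297520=0.04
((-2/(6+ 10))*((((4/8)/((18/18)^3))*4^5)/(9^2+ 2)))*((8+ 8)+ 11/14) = -7520/581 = -12.94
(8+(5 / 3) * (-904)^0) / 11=29 / 33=0.88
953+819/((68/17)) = 4631/4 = 1157.75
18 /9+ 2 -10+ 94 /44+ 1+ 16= 289 /22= 13.14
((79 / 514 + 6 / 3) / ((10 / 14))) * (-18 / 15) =-23247 / 6425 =-3.62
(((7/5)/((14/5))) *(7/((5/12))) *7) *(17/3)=1666/5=333.20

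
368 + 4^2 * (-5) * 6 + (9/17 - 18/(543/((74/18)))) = -1030243/9231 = -111.61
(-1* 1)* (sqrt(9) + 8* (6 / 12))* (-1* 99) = 693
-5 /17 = -0.29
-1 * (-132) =132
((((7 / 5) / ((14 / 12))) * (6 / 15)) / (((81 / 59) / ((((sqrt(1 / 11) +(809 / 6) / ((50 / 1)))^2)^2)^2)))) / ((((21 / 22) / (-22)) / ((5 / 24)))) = -215713962556084039925710557899 / 33759789525000000000000000 - 19388305673303068540561001 * sqrt(11) / 14066578968750000000000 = -10961.06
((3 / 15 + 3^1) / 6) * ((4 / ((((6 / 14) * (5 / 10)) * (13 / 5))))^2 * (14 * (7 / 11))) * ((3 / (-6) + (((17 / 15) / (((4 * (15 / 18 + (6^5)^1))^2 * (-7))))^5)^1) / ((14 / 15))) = -1315680999093690309005834439393720355072133008027556225251 / 10027632468948857762380018224078141062642063300520804750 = -131.21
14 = 14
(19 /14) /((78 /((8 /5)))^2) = 152 /266175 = 0.00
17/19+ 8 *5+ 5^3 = 3152/19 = 165.89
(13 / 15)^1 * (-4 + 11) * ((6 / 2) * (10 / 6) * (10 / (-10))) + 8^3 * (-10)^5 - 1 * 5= -153600106 / 3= -51200035.33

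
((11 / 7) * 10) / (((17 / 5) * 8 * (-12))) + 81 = 462397 / 5712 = 80.95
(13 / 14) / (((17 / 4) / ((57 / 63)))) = 494 / 2499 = 0.20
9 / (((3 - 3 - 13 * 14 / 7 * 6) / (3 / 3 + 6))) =-21 / 52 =-0.40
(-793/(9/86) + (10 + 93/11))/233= -748351/23067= -32.44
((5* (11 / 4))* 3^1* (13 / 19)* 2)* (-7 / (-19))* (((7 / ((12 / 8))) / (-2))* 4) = -70070 / 361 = -194.10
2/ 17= 0.12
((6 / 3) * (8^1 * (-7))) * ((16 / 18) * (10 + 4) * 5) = -62720 / 9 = -6968.89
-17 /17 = -1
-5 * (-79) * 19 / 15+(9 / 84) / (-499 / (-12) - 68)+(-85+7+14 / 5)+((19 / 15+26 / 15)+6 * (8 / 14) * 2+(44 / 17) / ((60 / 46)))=16483847 / 37723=436.97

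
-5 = -5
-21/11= -1.91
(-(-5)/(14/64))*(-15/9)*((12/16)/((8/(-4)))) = 100/7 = 14.29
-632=-632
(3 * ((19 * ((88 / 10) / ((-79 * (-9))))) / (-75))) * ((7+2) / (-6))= 418 / 29625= 0.01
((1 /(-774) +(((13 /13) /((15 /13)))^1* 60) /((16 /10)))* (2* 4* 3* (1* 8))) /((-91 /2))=-1609856 /11739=-137.14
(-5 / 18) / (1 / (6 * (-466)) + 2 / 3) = -2330 / 5589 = -0.42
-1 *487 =-487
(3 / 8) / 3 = 1 / 8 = 0.12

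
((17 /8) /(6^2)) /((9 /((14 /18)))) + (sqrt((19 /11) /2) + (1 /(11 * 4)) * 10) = 59629 /256608 + sqrt(418) /22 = 1.16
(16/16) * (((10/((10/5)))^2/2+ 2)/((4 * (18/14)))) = 203/72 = 2.82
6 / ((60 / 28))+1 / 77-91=-33952 / 385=-88.19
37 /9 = 4.11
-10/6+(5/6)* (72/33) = 5/33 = 0.15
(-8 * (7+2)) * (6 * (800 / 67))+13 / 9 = -3109529 / 603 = -5156.76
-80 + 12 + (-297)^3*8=-209584652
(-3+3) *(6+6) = 0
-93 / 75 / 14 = -31 / 350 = -0.09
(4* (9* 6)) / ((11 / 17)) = 3672 / 11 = 333.82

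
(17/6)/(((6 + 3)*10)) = 17/540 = 0.03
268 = 268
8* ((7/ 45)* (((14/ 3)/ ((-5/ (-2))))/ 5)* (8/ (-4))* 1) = -3136/ 3375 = -0.93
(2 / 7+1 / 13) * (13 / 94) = 33 / 658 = 0.05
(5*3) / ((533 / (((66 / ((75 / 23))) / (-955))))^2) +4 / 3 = 129548137416824 / 97161101334375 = 1.33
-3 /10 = -0.30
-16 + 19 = 3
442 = 442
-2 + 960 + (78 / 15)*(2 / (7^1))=959.49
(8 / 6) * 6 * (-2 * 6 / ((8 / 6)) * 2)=-144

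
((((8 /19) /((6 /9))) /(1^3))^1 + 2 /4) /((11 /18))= 387 /209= 1.85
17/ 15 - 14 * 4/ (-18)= 4.24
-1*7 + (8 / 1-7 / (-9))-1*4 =-2.22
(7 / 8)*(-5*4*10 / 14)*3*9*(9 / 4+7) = -24975 / 8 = -3121.88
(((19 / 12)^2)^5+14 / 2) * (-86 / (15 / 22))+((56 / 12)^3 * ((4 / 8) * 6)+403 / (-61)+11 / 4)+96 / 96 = -185127302461507037 / 14163597066240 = -13070.64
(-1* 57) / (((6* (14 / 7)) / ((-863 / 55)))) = 16397 / 220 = 74.53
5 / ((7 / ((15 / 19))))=75 / 133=0.56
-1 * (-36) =36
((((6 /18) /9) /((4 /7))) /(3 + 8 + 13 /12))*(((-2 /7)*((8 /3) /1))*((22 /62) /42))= -88 /2548665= -0.00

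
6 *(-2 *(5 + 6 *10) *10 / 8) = -975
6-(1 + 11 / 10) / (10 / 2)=5.58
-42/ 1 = -42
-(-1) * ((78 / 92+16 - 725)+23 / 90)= -732673 / 1035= -707.90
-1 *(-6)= 6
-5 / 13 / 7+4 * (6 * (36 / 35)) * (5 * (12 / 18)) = 1069 / 13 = 82.23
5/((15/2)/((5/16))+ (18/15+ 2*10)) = 25/226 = 0.11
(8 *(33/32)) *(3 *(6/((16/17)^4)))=24805737/131072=189.25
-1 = -1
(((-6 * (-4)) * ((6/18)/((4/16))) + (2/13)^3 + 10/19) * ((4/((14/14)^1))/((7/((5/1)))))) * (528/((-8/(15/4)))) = -6721595100/292201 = -23003.33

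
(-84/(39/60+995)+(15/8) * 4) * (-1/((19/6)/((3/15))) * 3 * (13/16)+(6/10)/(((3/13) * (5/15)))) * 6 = 1029715011/3026776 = 340.20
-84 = -84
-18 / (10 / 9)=-81 / 5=-16.20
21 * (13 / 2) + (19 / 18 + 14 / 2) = 1301 / 9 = 144.56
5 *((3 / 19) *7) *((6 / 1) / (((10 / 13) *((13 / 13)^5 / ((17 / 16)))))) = 13923 / 304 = 45.80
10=10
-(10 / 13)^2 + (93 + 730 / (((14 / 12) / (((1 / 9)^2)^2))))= 239327393 / 2587221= 92.50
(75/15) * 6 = 30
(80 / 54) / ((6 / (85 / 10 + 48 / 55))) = 2062 / 891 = 2.31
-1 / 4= -0.25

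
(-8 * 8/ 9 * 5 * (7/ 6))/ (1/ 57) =-2364.44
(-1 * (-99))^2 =9801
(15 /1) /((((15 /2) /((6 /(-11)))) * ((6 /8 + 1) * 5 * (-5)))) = 48 /1925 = 0.02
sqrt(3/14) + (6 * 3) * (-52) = -936 + sqrt(42)/14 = -935.54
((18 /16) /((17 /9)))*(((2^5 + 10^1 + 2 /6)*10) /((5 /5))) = 17145 /68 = 252.13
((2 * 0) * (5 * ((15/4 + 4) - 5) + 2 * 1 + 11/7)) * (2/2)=0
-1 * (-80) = 80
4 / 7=0.57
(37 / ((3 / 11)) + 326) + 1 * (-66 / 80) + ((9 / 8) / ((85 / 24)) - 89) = 372.16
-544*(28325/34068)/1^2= -226600/501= -452.30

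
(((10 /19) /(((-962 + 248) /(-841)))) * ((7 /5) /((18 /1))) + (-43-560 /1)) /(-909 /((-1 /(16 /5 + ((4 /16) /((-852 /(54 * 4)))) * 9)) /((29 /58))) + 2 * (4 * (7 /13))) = -97069002550 /193099152339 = -0.50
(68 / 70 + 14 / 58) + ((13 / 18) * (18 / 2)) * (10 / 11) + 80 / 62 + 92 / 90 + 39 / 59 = 1855415063 / 183787065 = 10.10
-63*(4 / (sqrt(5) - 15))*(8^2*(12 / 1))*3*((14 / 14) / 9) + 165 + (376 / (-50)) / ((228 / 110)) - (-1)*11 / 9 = 16128*sqrt(5) / 55 + 42897518 / 9405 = 5216.84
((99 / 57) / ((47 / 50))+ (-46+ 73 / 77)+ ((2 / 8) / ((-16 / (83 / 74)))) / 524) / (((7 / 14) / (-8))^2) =-11060.29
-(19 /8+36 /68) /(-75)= 79 /2040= 0.04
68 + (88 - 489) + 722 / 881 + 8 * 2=-278555 / 881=-316.18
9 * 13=117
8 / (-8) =-1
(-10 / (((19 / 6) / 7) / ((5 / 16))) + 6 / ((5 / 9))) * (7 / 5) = 10353 / 1900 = 5.45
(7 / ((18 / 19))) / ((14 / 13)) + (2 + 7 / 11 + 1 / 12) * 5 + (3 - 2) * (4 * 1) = 4843 / 198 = 24.46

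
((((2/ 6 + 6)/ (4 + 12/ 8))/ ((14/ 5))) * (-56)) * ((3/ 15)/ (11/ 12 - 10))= 608/ 1199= 0.51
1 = 1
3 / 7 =0.43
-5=-5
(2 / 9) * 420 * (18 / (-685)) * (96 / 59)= -32256 / 8083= -3.99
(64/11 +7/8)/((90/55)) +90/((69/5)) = 10.61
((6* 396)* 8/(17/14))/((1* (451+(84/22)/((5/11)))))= 1330560/39049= 34.07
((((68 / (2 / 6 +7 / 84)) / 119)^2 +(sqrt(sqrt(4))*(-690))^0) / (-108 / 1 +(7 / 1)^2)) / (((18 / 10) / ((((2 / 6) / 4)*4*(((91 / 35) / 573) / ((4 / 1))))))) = -45877 / 4472666100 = -0.00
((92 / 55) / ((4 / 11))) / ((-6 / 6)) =-4.60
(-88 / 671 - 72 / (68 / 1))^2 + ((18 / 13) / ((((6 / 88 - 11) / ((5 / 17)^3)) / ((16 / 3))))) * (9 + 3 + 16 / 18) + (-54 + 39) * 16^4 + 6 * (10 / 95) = -6405309235362601144 / 6515829603933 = -983038.17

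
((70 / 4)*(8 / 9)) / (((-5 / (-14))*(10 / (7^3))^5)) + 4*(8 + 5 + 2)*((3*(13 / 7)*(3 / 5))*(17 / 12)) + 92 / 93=50480828496011419 / 24412500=2067827076.13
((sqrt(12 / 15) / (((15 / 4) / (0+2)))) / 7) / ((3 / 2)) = 32*sqrt(5) / 1575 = 0.05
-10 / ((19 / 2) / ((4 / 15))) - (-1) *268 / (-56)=-4043 / 798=-5.07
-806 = -806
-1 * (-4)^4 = -256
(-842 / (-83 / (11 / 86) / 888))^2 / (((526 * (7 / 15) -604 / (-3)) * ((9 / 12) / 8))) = 450966442122240 / 14228079037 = 31695.53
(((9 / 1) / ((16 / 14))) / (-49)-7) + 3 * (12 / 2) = 607 / 56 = 10.84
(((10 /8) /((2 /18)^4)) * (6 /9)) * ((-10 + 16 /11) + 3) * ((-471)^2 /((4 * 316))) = -147975711435 /27808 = -5321336.00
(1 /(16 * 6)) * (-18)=-3 /16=-0.19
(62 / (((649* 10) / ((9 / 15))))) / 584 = 93 / 9475400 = 0.00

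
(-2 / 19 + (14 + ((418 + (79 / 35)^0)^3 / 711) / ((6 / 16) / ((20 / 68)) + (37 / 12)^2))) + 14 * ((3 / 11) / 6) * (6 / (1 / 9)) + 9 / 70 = 12361261779311 / 1281748930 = 9644.06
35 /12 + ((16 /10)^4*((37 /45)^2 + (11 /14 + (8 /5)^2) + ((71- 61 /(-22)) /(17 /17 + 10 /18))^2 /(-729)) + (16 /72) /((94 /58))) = 12966302221751 /1410731437500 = 9.19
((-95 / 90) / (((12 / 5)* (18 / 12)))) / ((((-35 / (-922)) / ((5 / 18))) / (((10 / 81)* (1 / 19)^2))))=-11525 / 15707034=-0.00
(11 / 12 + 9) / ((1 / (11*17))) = 22253 / 12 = 1854.42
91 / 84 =13 / 12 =1.08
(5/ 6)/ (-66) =-5/ 396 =-0.01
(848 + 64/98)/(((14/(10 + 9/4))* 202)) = 2599/707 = 3.68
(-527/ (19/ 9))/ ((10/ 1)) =-4743/ 190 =-24.96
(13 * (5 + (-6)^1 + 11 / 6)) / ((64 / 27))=585 / 128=4.57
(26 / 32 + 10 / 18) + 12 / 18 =293 / 144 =2.03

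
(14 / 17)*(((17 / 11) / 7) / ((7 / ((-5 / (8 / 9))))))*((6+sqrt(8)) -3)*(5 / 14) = -675 / 4312 -225*sqrt(2) / 2156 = -0.30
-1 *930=-930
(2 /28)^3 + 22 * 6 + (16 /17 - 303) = -7932887 /46648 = -170.06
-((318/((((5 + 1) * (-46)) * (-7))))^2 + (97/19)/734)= -24615831/722988532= -0.03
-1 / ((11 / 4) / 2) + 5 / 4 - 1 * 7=-6.48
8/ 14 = 4/ 7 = 0.57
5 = 5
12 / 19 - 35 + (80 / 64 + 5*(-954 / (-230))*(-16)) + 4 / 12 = -1912021 / 5244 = -364.61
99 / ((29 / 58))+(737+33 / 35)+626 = 54668 / 35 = 1561.94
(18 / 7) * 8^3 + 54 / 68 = 313533 / 238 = 1317.37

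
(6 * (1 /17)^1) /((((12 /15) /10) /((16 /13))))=1200 /221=5.43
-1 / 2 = -0.50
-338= -338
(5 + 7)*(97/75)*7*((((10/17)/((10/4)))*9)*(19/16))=116109/425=273.20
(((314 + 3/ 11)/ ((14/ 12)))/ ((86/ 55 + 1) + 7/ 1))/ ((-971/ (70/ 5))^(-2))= 48891020055/ 360836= 135493.74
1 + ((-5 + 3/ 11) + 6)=25/ 11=2.27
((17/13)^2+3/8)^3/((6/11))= 246421111849/14827957248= 16.62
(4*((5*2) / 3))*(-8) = -106.67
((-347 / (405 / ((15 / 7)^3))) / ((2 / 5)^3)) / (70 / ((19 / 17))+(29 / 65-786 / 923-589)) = 95083421875 / 380237430048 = 0.25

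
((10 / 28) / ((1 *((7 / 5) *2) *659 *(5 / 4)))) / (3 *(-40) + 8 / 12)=-15 / 11560178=-0.00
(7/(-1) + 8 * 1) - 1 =0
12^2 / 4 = 36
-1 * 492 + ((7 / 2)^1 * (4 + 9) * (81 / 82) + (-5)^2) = -69217 / 164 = -422.05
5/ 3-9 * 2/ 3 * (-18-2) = 365/ 3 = 121.67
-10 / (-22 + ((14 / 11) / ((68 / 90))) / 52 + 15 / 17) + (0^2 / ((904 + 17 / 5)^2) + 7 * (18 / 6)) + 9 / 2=10651163 / 410066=25.97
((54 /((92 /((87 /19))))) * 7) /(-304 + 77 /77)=-5481 /88274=-0.06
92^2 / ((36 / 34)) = 71944 / 9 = 7993.78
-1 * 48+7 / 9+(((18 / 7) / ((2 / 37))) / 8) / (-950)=-22612997 / 478800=-47.23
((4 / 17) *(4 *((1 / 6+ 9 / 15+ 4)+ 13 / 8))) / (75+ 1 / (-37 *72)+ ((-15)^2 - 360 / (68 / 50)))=1362192 / 7991915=0.17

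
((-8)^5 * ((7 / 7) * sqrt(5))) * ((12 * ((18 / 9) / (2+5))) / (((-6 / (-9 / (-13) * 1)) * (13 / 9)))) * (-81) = -859963392 * sqrt(5) / 1183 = -1625474.73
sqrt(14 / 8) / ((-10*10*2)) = -0.01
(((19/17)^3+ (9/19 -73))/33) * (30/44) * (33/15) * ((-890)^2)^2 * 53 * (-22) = 2365320910965964.52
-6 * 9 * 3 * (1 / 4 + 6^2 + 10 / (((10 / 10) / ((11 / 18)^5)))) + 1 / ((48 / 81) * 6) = -140208139 / 23328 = -6010.29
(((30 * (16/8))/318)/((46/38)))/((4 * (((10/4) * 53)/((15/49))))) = 0.00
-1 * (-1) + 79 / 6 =85 / 6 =14.17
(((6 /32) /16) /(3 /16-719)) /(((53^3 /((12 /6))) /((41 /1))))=-123 /13697875016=-0.00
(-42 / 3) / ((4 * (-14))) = 1 / 4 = 0.25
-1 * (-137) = 137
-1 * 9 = -9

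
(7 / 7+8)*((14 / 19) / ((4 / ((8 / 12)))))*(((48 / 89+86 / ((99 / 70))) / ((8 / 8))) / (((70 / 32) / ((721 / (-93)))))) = -6235577152 / 25948395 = -240.31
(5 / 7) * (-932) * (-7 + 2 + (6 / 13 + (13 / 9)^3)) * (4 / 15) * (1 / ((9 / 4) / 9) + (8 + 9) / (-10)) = 123900080 / 199017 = 622.56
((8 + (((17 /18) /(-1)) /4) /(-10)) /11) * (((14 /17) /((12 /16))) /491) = 40439 /24790590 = 0.00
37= 37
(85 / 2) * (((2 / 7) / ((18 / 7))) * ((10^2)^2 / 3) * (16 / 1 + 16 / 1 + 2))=14450000 / 27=535185.19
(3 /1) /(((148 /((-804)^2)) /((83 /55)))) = 40239396 /2035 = 19773.66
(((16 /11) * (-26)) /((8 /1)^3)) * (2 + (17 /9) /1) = -455 /1584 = -0.29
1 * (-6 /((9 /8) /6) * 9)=-288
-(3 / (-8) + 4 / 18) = 11 / 72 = 0.15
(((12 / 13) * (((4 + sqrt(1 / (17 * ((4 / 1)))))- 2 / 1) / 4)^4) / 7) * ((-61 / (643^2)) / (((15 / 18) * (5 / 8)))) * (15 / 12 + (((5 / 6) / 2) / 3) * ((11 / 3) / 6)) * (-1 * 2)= 10553 * sqrt(17) / 28676822640 + 797986201 / 125260361291520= 0.00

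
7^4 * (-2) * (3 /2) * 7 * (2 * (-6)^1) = 605052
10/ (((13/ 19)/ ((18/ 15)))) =228/ 13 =17.54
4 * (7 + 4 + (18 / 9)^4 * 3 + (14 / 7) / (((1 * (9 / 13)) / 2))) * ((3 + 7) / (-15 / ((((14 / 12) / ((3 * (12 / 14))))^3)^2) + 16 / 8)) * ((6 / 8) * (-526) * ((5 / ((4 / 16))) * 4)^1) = 47607.03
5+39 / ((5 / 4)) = 181 / 5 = 36.20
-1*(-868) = 868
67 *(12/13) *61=49044/13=3772.62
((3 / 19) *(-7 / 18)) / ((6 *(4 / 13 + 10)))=-91 / 91656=-0.00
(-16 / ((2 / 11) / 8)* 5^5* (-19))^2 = 1747240000000000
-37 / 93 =-0.40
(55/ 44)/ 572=5/ 2288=0.00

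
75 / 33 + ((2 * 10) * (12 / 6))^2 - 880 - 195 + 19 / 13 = 75609 / 143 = 528.73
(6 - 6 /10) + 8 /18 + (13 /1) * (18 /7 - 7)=-51.73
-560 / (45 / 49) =-5488 / 9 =-609.78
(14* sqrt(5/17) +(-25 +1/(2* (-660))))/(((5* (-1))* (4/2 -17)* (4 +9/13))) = -0.05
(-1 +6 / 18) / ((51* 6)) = -1 / 459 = -0.00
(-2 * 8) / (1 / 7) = -112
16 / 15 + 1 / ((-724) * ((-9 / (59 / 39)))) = 1355623 / 1270620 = 1.07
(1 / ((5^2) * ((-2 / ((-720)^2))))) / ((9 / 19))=-21888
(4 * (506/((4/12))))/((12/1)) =506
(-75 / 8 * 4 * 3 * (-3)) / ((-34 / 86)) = -29025 / 34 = -853.68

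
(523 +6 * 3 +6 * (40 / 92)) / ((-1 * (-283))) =12503 / 6509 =1.92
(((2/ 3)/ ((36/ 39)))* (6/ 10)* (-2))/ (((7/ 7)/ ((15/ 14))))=-13/ 14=-0.93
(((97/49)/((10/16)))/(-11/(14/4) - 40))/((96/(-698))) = 33853/63420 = 0.53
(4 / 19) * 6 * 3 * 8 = 576 / 19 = 30.32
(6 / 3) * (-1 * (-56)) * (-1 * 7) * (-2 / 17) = 92.24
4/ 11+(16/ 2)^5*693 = 249790468/ 11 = 22708224.36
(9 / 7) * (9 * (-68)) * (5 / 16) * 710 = -174583.93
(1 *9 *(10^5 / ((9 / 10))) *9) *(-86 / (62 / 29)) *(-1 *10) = 112230000000 / 31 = 3620322580.65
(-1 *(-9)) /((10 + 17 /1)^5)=1 /1594323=0.00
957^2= 915849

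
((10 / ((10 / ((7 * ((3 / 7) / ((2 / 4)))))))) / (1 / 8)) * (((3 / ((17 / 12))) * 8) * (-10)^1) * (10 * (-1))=81317.65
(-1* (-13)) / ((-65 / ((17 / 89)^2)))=-0.01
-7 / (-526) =7 / 526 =0.01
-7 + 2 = -5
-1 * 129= -129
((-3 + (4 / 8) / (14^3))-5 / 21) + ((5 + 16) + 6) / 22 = -2.01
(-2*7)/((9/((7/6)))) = -49/27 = -1.81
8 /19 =0.42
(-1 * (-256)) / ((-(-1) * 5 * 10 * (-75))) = -128 / 1875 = -0.07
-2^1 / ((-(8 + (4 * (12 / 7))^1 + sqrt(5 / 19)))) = 27664 / 205259-98 * sqrt(95) / 205259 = 0.13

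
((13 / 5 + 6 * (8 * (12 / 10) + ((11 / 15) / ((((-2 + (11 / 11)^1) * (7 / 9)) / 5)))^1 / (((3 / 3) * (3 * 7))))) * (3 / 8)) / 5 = 43257 / 9800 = 4.41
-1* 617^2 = -380689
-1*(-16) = 16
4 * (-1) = -4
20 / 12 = 5 / 3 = 1.67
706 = 706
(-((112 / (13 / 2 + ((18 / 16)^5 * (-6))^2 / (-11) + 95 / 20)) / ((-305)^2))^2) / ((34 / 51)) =-54685372806511965765632 / 9742891451793671824229266875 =-0.00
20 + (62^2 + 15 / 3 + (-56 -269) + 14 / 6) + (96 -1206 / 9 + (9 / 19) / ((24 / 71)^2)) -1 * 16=12755155 / 3648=3496.48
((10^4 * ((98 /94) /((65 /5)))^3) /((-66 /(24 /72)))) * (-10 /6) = 2941225000 /67745441907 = 0.04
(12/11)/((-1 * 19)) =-12/209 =-0.06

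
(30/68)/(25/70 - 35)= -21/1649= -0.01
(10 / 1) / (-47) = -10 / 47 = -0.21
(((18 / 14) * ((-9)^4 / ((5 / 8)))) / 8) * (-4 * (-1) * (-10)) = -472392 / 7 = -67484.57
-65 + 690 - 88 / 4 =603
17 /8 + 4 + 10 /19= 1011 /152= 6.65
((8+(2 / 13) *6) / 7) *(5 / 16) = 145 / 364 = 0.40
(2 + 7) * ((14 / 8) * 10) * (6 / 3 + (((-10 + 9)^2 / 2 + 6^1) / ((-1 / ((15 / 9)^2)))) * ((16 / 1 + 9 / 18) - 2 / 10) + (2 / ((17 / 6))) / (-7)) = -6263345 / 136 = -46054.01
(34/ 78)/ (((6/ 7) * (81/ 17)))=2023/ 18954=0.11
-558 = -558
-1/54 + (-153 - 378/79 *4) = -172.16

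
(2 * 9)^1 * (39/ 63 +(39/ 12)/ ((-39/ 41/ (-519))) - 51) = 434163/ 14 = 31011.64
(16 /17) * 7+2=146 /17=8.59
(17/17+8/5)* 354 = 4602/5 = 920.40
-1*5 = -5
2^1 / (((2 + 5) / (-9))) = -18 / 7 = -2.57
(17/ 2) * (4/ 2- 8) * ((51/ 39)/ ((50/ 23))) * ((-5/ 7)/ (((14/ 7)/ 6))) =59823/ 910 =65.74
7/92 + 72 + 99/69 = 73.51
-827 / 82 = -10.09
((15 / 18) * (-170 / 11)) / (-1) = 425 / 33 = 12.88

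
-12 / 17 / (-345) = 4 / 1955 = 0.00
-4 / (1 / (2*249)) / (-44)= 45.27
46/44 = 23/22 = 1.05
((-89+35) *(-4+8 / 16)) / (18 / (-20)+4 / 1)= 1890 / 31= 60.97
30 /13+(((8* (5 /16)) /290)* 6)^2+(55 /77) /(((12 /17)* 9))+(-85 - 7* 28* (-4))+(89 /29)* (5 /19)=55139698895 /78520806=702.23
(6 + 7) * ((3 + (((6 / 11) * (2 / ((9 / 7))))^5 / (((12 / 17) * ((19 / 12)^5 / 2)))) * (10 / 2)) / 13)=4337999195801 / 1196334660147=3.63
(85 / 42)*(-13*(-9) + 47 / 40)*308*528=38893756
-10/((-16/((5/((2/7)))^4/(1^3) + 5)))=7503525/128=58621.29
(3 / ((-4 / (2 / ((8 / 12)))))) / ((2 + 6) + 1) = -1 / 4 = -0.25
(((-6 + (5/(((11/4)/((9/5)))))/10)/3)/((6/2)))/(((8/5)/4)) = -52/33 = -1.58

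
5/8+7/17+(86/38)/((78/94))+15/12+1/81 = 13676881/2720952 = 5.03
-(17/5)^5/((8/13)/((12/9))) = -18458141/18750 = -984.43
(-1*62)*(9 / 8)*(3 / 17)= -837 / 68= -12.31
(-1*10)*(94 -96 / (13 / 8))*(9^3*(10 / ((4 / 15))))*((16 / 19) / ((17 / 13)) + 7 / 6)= -72584980875 / 4199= -17286254.08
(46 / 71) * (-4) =-184 / 71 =-2.59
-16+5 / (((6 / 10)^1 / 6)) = 34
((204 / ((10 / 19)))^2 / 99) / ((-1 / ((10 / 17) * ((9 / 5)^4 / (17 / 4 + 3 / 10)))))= -1288475424 / 625625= -2059.50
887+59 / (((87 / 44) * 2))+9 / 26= 2040925 / 2262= 902.27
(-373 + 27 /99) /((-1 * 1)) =372.73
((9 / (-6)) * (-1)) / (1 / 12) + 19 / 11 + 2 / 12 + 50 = 4613 / 66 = 69.89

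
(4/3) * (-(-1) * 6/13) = 8/13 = 0.62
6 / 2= 3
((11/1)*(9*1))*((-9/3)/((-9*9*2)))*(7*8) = 308/3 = 102.67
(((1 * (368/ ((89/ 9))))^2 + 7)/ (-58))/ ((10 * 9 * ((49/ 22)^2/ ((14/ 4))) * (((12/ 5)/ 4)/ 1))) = -1333999711/ 4254670098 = -0.31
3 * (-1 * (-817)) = 2451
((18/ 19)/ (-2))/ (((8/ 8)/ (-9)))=4.26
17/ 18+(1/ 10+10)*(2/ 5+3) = 35.28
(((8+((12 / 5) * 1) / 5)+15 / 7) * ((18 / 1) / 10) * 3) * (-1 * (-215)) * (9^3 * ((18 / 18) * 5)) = 1573399971 / 35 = 44954284.89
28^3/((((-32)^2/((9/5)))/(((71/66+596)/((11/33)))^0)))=3087/80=38.59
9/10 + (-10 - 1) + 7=-3.10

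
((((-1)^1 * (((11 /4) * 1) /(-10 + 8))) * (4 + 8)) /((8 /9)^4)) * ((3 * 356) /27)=2141073 /2048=1045.45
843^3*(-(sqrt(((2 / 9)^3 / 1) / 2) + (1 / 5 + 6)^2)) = -576822501877 / 25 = -23072900075.08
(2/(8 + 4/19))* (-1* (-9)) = 57/26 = 2.19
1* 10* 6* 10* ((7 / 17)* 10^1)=42000 / 17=2470.59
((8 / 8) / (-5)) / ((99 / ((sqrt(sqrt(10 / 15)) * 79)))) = -79 * 2^(1 / 4) * 3^(3 / 4) / 1485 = -0.14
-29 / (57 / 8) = -232 / 57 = -4.07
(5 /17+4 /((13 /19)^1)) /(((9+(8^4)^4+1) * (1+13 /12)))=8142 /777574623163214825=0.00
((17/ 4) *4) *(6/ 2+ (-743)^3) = -6972930868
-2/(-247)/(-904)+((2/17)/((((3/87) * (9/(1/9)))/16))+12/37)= 5678162891/5688150156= 1.00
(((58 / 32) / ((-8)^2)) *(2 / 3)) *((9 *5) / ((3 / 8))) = 145 / 64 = 2.27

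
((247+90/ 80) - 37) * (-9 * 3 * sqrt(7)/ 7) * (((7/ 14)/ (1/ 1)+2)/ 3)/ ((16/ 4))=-76005 * sqrt(7)/ 448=-448.86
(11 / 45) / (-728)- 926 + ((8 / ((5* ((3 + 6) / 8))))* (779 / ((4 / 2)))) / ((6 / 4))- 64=-12200413 / 19656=-620.70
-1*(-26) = 26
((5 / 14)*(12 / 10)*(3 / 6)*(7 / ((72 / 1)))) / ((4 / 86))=43 / 96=0.45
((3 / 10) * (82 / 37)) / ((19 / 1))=123 / 3515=0.03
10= 10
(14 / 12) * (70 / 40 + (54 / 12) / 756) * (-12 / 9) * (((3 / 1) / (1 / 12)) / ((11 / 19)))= -5605 / 33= -169.85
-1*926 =-926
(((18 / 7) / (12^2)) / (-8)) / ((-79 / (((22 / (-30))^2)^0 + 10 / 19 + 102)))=0.00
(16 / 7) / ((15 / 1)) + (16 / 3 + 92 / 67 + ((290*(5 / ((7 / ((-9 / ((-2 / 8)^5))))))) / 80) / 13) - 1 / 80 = 179734755 / 97552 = 1842.45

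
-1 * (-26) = 26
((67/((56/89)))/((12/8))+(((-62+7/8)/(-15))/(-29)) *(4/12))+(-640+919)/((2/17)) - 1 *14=19718943/8120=2428.44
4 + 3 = 7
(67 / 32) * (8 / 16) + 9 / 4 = 211 / 64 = 3.30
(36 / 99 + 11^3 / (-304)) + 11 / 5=-30341 / 16720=-1.81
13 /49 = 0.27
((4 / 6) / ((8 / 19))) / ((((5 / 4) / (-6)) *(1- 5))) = 19 / 10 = 1.90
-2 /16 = -1 /8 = -0.12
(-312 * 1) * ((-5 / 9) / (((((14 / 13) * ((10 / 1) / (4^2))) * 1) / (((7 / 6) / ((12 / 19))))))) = 12844 / 27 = 475.70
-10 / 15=-2 / 3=-0.67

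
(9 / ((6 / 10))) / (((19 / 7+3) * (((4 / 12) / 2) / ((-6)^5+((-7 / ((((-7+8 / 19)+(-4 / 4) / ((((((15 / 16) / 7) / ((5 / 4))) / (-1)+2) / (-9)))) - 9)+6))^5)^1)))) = -78801551900256025071 / 643957704512896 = -122370.70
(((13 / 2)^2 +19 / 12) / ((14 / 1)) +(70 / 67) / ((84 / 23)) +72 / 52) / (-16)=-351307 / 1170624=-0.30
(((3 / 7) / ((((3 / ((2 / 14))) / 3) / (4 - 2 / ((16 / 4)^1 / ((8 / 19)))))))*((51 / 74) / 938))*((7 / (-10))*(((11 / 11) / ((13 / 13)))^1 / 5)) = -1377 / 57698725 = -0.00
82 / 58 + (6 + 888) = 25967 / 29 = 895.41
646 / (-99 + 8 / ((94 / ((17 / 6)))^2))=-25686252 / 3936149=-6.53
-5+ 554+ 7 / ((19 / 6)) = 10473 / 19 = 551.21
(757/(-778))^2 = 573049/605284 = 0.95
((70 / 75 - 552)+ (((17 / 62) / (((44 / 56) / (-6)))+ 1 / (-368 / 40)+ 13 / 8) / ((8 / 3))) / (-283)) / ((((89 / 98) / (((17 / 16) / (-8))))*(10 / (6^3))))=8803004689012527 / 5057066009600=1740.73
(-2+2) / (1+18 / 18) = 0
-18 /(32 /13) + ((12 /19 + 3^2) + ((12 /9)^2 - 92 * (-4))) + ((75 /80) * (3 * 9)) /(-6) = 2013029 /5472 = 367.88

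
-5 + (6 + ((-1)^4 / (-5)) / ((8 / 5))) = 7 / 8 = 0.88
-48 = -48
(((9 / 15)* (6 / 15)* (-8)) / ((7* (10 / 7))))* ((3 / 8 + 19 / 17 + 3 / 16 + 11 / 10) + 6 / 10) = -13791 / 21250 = -0.65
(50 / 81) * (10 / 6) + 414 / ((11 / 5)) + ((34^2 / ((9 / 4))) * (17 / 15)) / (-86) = 104847304 / 574695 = 182.44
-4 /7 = -0.57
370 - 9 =361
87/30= 2.90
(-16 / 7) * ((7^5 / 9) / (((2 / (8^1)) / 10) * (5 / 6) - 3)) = 1432.76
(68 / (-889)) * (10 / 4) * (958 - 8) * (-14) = 323000 / 127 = 2543.31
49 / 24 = 2.04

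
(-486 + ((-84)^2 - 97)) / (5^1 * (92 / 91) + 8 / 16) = 1178086 / 1011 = 1165.27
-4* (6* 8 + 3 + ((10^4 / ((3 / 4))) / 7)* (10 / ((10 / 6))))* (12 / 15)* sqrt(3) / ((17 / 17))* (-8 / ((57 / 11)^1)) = 98229.99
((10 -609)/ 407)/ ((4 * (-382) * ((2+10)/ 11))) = 599/ 678432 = 0.00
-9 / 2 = -4.50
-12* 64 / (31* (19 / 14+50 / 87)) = -935424 / 72943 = -12.82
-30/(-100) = 3/10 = 0.30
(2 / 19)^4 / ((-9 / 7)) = -112 / 1172889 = -0.00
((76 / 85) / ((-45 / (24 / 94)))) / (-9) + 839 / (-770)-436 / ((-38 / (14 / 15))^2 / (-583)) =4565038904497 / 29983234050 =152.25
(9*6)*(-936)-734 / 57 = -2881742 / 57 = -50556.88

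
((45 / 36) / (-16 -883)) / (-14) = 0.00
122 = 122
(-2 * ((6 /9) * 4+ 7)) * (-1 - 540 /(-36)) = -812 /3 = -270.67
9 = 9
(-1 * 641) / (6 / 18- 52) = 12.41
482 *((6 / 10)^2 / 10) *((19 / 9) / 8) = 4579 / 1000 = 4.58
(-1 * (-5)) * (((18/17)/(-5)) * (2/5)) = -36/85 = -0.42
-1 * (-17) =17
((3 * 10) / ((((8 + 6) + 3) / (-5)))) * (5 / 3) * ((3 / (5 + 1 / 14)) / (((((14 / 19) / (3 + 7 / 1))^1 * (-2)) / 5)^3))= 40189453125 / 118286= 339765.09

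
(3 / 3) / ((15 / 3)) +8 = 8.20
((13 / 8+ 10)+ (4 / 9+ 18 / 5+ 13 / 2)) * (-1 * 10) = -7981 / 36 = -221.69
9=9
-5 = -5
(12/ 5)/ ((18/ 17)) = 34/ 15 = 2.27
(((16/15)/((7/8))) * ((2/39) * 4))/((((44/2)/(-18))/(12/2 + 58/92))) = -31232/23023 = -1.36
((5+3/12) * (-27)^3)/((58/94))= -19427121/116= -167475.18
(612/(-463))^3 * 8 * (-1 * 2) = 3667534848/99252847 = 36.95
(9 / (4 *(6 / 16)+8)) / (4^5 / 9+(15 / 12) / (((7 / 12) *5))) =1134 / 136705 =0.01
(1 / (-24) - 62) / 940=-1489 / 22560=-0.07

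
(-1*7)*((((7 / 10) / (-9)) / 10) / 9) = 49 / 8100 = 0.01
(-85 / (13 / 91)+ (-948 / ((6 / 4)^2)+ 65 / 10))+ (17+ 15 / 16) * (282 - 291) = -56221 / 48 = -1171.27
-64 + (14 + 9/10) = -491/10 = -49.10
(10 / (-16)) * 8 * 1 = -5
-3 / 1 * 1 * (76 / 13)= -228 / 13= -17.54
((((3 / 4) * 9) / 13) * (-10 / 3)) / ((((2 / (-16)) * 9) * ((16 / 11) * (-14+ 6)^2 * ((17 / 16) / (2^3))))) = 55 / 442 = 0.12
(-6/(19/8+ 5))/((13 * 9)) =-16/2301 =-0.01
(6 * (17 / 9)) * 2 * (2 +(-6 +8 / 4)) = -136 / 3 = -45.33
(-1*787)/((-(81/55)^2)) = 2380675/6561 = 362.85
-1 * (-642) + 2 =644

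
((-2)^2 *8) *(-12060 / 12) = -32160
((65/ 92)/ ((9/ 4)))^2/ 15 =845/ 128547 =0.01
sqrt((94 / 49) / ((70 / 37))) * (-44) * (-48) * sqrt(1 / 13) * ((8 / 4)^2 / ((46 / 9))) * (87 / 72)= 45936 * sqrt(791245) / 73255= 557.79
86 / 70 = 43 / 35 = 1.23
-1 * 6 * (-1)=6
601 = 601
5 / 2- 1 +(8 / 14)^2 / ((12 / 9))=171 / 98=1.74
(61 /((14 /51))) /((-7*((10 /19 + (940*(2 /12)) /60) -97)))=531981 /1572949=0.34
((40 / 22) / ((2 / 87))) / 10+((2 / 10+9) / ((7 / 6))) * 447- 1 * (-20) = 3552.82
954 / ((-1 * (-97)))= 9.84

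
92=92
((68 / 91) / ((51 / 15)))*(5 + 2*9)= 460 / 91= 5.05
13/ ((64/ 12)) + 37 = 631/ 16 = 39.44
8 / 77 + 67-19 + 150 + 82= 21568 / 77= 280.10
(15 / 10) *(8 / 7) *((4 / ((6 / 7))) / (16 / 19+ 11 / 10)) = 1520 / 369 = 4.12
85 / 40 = 17 / 8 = 2.12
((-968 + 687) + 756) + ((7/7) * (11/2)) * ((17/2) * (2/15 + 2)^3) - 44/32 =25043107/27000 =927.52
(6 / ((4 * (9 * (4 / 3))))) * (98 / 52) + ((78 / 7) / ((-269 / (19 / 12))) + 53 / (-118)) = -6450935 / 23108176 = -0.28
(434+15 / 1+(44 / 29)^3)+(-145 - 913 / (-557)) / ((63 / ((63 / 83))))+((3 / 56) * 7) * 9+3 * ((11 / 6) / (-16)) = 16373390674867 / 36080891488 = 453.80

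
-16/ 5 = -3.20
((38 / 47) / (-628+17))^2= 1444 / 824666089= 0.00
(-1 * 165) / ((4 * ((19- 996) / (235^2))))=9112125 / 3908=2331.66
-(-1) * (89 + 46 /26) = 1180 /13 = 90.77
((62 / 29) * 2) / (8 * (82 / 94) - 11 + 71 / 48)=-9024 / 5365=-1.68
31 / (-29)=-1.07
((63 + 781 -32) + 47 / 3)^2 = 6165289 / 9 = 685032.11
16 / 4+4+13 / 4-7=17 / 4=4.25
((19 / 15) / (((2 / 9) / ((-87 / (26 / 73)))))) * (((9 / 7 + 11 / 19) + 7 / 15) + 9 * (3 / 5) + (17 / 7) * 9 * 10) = -1433655687 / 4550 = -315089.16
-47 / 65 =-0.72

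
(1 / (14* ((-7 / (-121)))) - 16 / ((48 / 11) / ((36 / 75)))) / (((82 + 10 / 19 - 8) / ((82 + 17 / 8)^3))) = -2484597739767 / 592076800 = -4196.41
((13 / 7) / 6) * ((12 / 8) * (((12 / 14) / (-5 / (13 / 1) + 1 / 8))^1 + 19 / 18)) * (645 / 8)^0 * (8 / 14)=-3679 / 6174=-0.60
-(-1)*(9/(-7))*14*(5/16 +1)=-189/8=-23.62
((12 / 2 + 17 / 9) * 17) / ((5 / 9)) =1207 / 5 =241.40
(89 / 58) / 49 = 89 / 2842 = 0.03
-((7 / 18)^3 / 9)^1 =-343 / 52488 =-0.01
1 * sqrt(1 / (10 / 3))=sqrt(30) / 10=0.55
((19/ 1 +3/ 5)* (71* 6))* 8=333984/ 5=66796.80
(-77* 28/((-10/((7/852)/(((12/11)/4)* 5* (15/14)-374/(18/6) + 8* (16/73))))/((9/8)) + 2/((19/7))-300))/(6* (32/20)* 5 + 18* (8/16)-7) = -3626573643/11026100413775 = -0.00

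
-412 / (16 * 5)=-103 / 20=-5.15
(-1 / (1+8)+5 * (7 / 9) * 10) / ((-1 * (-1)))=349 / 9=38.78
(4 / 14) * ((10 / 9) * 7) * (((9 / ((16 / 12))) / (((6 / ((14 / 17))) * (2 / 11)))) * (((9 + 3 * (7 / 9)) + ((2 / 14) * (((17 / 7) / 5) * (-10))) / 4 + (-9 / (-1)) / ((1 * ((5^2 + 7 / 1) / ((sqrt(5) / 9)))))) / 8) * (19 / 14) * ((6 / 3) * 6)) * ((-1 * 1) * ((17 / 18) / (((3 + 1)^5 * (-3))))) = 1045 * sqrt(5) / 4718592 + 3428645 / 43352064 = 0.08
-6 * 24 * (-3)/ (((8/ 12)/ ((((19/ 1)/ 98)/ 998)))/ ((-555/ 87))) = -569430/ 709079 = -0.80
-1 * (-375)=375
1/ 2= 0.50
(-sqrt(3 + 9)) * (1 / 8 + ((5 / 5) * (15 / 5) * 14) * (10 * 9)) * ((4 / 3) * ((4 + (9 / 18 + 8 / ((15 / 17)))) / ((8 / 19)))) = -233853653 * sqrt(3) / 720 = -562564.46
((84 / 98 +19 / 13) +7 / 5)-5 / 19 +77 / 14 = 154841 / 17290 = 8.96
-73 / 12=-6.08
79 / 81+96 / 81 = 175 / 81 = 2.16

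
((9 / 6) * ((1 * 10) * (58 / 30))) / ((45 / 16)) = 10.31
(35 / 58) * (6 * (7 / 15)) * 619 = 30331 / 29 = 1045.90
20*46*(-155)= -142600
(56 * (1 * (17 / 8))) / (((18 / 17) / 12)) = 4046 / 3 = 1348.67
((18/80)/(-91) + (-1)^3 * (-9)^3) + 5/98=18576157/25480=729.05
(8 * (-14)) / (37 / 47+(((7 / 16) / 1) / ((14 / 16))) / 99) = -1042272 / 7373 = -141.36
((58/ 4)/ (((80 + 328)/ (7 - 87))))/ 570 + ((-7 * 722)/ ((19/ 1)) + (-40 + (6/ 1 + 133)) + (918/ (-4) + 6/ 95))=-303278/ 765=-396.44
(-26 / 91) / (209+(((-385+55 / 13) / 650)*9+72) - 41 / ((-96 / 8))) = -4056 / 3962735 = -0.00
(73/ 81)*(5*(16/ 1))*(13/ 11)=75920/ 891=85.21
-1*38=-38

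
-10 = -10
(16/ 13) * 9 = 144/ 13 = 11.08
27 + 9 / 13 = 27.69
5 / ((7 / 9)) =45 / 7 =6.43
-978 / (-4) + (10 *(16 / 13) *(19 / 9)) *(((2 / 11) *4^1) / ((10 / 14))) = 697439 / 2574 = 270.96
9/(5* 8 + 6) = 9/46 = 0.20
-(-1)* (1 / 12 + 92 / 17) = 1121 / 204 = 5.50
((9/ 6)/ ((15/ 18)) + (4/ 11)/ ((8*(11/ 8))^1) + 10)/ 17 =7159/ 10285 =0.70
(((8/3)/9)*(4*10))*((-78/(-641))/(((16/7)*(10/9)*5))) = 0.11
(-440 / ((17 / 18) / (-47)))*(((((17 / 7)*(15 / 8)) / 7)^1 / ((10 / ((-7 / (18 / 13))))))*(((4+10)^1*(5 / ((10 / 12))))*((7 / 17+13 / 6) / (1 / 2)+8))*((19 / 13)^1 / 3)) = -65912330 / 17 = -3877195.88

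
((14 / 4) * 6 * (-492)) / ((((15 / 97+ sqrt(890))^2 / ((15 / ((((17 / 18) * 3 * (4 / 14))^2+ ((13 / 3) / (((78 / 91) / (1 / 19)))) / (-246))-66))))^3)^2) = -40972311642567827179536751820586003346613841337580878468580604490416627146607149667015461714116608 / 13442903893082293864846225033280965902989446828472918091470672422682198539487274886213972499998548171860859619140625+ 85318950529667113233163700140304422536662356227707891697333002699247763963134484509982892556288 * sqrt(890) / 13442903893082293864846225033280965902989446828472918091470672422682198539487274886213972499998548171860859619140625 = -0.00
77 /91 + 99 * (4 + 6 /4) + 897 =37501 /26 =1442.35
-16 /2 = -8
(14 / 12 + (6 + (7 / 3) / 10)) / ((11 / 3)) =111 / 55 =2.02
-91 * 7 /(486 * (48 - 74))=49 /972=0.05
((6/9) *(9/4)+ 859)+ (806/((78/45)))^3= 201090971/2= 100545485.50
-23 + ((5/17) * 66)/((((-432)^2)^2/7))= -2269658381951/98680799232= -23.00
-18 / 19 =-0.95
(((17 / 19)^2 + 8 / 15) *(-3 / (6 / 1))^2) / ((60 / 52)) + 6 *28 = 168.29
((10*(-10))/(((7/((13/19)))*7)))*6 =-7800/931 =-8.38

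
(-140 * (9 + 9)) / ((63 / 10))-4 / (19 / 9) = -7636 / 19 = -401.89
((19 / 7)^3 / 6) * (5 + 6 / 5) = 212629 / 10290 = 20.66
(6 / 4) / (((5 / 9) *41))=27 / 410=0.07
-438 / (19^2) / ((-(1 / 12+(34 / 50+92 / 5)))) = 131400 / 2075389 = 0.06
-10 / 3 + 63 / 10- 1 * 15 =-12.03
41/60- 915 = -54859/60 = -914.32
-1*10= -10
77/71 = 1.08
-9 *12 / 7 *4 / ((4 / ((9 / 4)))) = -243 / 7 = -34.71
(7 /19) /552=0.00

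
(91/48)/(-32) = -91/1536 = -0.06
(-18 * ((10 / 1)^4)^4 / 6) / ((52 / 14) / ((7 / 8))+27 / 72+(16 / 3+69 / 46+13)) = -35280000000000000000 / 28757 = -1226831727927113.40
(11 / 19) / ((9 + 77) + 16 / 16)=11 / 1653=0.01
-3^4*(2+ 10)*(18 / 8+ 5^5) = -3039687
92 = 92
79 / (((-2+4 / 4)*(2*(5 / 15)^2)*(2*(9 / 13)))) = -1027 / 4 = -256.75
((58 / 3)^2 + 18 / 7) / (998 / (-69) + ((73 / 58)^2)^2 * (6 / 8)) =-4936979810944 / 165047467809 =-29.91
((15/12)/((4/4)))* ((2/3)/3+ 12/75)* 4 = 86/45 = 1.91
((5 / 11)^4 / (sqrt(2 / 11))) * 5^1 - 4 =-4 + 3125 * sqrt(22) / 29282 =-3.50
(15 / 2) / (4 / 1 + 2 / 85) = 425 / 228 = 1.86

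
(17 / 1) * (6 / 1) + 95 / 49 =5093 / 49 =103.94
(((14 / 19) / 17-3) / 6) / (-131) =955 / 253878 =0.00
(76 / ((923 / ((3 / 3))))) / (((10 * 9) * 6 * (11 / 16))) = 304 / 1370655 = 0.00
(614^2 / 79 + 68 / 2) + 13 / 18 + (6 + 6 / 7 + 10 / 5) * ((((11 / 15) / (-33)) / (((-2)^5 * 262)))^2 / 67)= 12675225073127503249 / 2636923345459200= 4806.82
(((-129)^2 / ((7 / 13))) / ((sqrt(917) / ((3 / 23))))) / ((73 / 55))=35694945 * sqrt(917) / 10777501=100.29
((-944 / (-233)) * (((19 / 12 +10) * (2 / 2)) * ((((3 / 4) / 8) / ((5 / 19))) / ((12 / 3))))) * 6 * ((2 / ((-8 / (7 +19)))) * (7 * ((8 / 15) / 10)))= -14179529 / 233000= -60.86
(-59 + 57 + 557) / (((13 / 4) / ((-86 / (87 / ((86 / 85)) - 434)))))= 16419120 / 389077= 42.20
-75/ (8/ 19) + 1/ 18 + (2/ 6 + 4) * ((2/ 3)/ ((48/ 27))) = -1588/ 9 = -176.44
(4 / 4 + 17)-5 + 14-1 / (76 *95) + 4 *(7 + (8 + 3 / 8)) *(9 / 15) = 461357 / 7220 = 63.90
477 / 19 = 25.11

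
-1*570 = -570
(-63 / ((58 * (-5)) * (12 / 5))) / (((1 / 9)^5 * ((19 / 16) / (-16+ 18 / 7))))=-33303636 / 551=-60442.17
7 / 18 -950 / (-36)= 241 / 9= 26.78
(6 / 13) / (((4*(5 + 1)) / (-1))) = -1 / 52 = -0.02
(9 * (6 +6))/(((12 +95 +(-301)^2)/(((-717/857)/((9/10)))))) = -7170/6478063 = -0.00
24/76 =6/19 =0.32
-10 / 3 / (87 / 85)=-850 / 261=-3.26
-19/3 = -6.33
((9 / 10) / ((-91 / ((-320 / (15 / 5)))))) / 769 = 96 / 69979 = 0.00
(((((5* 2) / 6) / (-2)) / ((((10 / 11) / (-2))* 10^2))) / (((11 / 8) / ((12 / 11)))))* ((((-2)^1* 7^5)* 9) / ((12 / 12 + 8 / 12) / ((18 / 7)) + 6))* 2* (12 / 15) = -522764928 / 493625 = -1059.03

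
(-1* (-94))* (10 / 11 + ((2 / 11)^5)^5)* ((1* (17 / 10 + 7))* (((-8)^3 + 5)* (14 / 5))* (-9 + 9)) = 0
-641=-641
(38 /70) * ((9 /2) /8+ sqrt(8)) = 171 /560+ 38 * sqrt(2) /35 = 1.84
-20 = -20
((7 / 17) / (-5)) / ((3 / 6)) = -14 / 85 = -0.16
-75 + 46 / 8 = -277 / 4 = -69.25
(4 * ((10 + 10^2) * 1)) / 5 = 88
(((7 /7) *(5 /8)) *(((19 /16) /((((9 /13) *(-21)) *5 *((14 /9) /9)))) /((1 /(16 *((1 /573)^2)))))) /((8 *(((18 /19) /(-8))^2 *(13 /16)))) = -13718 /434379267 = -0.00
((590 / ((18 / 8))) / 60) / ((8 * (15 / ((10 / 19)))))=0.02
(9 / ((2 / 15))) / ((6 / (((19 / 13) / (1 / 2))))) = 855 / 26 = 32.88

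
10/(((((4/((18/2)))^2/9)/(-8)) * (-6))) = 1215/2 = 607.50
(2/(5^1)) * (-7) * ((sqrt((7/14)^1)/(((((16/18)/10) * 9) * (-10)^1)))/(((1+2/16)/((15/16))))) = 7 * sqrt(2)/48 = 0.21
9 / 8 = 1.12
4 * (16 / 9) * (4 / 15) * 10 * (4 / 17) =2048 / 459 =4.46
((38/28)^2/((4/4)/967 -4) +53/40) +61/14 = 39575909/7579320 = 5.22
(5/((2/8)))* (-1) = -20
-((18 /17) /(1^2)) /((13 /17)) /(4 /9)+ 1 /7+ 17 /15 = -5021 /2730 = -1.84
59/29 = 2.03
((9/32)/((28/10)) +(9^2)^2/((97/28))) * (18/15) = 246916647/108640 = 2272.80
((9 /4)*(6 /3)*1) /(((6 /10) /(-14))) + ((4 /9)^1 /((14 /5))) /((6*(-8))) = -158765 /1512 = -105.00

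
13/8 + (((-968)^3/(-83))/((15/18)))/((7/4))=174151570309/23240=7493613.18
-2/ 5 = -0.40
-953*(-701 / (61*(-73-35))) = -668053 / 6588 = -101.40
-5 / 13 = -0.38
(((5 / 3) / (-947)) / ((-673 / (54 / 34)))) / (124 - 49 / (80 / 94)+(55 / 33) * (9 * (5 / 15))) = 1800 / 30954529339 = 0.00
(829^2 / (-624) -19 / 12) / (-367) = 688229 / 229008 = 3.01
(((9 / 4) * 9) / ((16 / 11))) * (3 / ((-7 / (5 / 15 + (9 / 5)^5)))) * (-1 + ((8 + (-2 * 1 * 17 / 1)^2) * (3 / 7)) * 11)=-629459.33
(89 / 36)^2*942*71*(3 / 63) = 88295387 / 4536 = 19465.47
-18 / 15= -1.20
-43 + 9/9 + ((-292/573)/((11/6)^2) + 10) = -743056/23111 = -32.15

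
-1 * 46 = -46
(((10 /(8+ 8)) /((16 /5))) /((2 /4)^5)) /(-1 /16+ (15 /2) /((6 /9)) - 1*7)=100 /67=1.49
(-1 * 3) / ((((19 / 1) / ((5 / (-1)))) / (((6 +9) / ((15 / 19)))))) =15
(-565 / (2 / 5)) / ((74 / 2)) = -2825 / 74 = -38.18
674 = 674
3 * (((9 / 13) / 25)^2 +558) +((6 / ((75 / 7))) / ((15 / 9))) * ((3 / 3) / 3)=176828323 / 105625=1674.11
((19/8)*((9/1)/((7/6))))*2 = 513/14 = 36.64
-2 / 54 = -1 / 27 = -0.04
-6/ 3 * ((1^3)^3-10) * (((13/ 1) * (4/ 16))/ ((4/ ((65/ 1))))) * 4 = 7605/ 2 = 3802.50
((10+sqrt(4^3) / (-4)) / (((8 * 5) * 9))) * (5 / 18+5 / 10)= 0.02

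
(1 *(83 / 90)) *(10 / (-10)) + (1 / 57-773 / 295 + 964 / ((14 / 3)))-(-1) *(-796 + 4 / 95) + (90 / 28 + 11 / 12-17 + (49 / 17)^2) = -243888865781 / 408200940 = -597.47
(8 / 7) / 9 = 8 / 63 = 0.13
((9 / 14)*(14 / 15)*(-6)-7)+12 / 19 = -947 / 95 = -9.97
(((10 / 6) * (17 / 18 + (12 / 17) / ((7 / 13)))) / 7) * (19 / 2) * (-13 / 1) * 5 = -29831425 / 89964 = -331.59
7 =7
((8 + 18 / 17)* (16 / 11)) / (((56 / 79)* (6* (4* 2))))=79 / 204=0.39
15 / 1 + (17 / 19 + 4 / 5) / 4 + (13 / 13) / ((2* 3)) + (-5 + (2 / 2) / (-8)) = 23861 / 2280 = 10.47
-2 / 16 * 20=-5 / 2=-2.50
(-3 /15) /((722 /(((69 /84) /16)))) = -23 /1617280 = -0.00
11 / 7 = 1.57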